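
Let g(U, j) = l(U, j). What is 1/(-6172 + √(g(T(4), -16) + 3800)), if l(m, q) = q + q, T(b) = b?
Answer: -1543/9522454 - √942/19044908 ≈ -0.00016365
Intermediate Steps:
l(m, q) = 2*q
g(U, j) = 2*j
1/(-6172 + √(g(T(4), -16) + 3800)) = 1/(-6172 + √(2*(-16) + 3800)) = 1/(-6172 + √(-32 + 3800)) = 1/(-6172 + √3768) = 1/(-6172 + 2*√942)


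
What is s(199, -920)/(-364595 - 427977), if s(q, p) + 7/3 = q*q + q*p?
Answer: 107611/594429 ≈ 0.18103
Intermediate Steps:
s(q, p) = -7/3 + q**2 + p*q (s(q, p) = -7/3 + (q*q + q*p) = -7/3 + (q**2 + p*q) = -7/3 + q**2 + p*q)
s(199, -920)/(-364595 - 427977) = (-7/3 + 199**2 - 920*199)/(-364595 - 427977) = (-7/3 + 39601 - 183080)/(-792572) = -430444/3*(-1/792572) = 107611/594429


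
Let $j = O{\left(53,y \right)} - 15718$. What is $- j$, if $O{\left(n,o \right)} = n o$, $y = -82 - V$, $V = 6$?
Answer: $20382$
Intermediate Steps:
$y = -88$ ($y = -82 - 6 = -88$)
$j = -20382$ ($j = 53 \left(-88\right) - 15718 = -4664 - 15718 = -20382$)
$- j = \left(-1\right) \left(-20382\right) = 20382$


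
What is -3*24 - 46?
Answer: -118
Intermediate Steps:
-3*24 - 46 = -72 - 46 = -118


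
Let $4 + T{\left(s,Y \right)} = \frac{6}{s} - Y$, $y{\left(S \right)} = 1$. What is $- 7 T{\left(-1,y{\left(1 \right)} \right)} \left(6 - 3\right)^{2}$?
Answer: $693$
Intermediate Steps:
$T{\left(s,Y \right)} = -4 - Y + \frac{6}{s}$ ($T{\left(s,Y \right)} = -4 - \left(Y - \frac{6}{s}\right) = -4 - Y + \frac{6}{s}$)
$- 7 T{\left(-1,y{\left(1 \right)} \right)} \left(6 - 3\right)^{2} = - 7 \left(-4 - 1 + \frac{6}{-1}\right) \left(6 - 3\right)^{2} = - 7 \left(-4 - 1 + 6 \left(-1\right)\right) 3^{2} = - 7 \left(-4 - 1 - 6\right) 9 = \left(-7\right) \left(-11\right) 9 = 77 \cdot 9 = 693$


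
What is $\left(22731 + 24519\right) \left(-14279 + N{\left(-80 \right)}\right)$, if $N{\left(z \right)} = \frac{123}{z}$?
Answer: $- \frac{5398043175}{8} \approx -6.7476 \cdot 10^{8}$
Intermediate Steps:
$\left(22731 + 24519\right) \left(-14279 + N{\left(-80 \right)}\right) = \left(22731 + 24519\right) \left(-14279 + \frac{123}{-80}\right) = 47250 \left(-14279 + 123 \left(- \frac{1}{80}\right)\right) = 47250 \left(-14279 - \frac{123}{80}\right) = 47250 \left(- \frac{1142443}{80}\right) = - \frac{5398043175}{8}$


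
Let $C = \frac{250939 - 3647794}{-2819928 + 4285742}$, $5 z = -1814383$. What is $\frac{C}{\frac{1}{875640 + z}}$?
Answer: $- \frac{248826131301}{209402} \approx -1.1883 \cdot 10^{6}$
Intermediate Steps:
$z = - \frac{1814383}{5}$ ($z = \frac{1}{5} \left(-1814383\right) = - \frac{1814383}{5} \approx -3.6288 \cdot 10^{5}$)
$C = - \frac{485265}{209402}$ ($C = \frac{250939 - 3647794}{1465814} = \left(250939 - 3647794\right) \frac{1}{1465814} = \left(-3396855\right) \frac{1}{1465814} = - \frac{485265}{209402} \approx -2.3174$)
$\frac{C}{\frac{1}{875640 + z}} = - \frac{485265}{209402 \frac{1}{875640 - \frac{1814383}{5}}} = - \frac{485265}{209402 \frac{1}{\frac{2563817}{5}}} = - \frac{485265}{209402 \cdot \frac{5}{2563817}} = \left(- \frac{485265}{209402}\right) \frac{2563817}{5} = - \frac{248826131301}{209402}$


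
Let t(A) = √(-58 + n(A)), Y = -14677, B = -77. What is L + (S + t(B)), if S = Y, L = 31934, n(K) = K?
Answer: 17257 + 3*I*√15 ≈ 17257.0 + 11.619*I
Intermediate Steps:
S = -14677
t(A) = √(-58 + A)
L + (S + t(B)) = 31934 + (-14677 + √(-58 - 77)) = 31934 + (-14677 + √(-135)) = 31934 + (-14677 + 3*I*√15) = 17257 + 3*I*√15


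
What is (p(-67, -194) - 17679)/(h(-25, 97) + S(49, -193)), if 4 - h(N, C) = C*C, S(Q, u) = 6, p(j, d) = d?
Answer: 17873/9399 ≈ 1.9016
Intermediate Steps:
h(N, C) = 4 - C² (h(N, C) = 4 - C*C = 4 - C²)
(p(-67, -194) - 17679)/(h(-25, 97) + S(49, -193)) = (-194 - 17679)/((4 - 1*97²) + 6) = -17873/((4 - 1*9409) + 6) = -17873/((4 - 9409) + 6) = -17873/(-9405 + 6) = -17873/(-9399) = -17873*(-1/9399) = 17873/9399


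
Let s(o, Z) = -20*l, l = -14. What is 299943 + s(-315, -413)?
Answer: 300223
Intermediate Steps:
s(o, Z) = 280 (s(o, Z) = -20*(-14) = 280)
299943 + s(-315, -413) = 299943 + 280 = 300223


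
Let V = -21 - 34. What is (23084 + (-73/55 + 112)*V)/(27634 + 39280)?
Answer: 16997/66914 ≈ 0.25401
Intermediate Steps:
V = -55
(23084 + (-73/55 + 112)*V)/(27634 + 39280) = (23084 + (-73/55 + 112)*(-55))/(27634 + 39280) = (23084 + (-73*1/55 + 112)*(-55))/66914 = (23084 + (-73/55 + 112)*(-55))*(1/66914) = (23084 + (6087/55)*(-55))*(1/66914) = (23084 - 6087)*(1/66914) = 16997*(1/66914) = 16997/66914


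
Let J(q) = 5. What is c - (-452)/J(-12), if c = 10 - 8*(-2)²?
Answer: 342/5 ≈ 68.400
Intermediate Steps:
c = -22 (c = 10 - 8*4 = 10 - 32 = -22)
c - (-452)/J(-12) = -22 - (-452)/5 = -22 - 1*(-452/5) = -22 + 452/5 = 342/5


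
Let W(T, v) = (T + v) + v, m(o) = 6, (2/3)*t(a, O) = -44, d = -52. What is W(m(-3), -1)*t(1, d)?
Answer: -264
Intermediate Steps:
t(a, O) = -66 (t(a, O) = (3/2)*(-44) = -66)
W(T, v) = T + 2*v
W(m(-3), -1)*t(1, d) = (6 + 2*(-1))*(-66) = (6 - 2)*(-66) = 4*(-66) = -264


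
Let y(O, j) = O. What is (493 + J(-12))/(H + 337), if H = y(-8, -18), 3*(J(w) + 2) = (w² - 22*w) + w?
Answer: 89/47 ≈ 1.8936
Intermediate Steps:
J(w) = -2 - 7*w + w²/3 (J(w) = -2 + ((w² - 22*w) + w)/3 = -2 + (w² - 21*w)/3 = -2 + (-7*w + w²/3) = -2 - 7*w + w²/3)
H = -8
(493 + J(-12))/(H + 337) = (493 + (-2 - 7*(-12) + (⅓)*(-12)²))/(-8 + 337) = (493 + (-2 + 84 + (⅓)*144))/329 = (493 + (-2 + 84 + 48))*(1/329) = (493 + 130)*(1/329) = 623*(1/329) = 89/47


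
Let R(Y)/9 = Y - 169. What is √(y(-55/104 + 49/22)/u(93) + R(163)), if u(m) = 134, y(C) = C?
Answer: I*√17663789/572 ≈ 7.3476*I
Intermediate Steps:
R(Y) = -1521 + 9*Y (R(Y) = 9*(Y - 169) = 9*(-169 + Y) = -1521 + 9*Y)
√(y(-55/104 + 49/22)/u(93) + R(163)) = √((-55/104 + 49/22)/134 + (-1521 + 9*163)) = √((-55*1/104 + 49*(1/22))*(1/134) + (-1521 + 1467)) = √((-55/104 + 49/22)*(1/134) - 54) = √((1943/1144)*(1/134) - 54) = √(29/2288 - 54) = √(-123523/2288) = I*√17663789/572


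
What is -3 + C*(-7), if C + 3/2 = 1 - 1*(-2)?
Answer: -27/2 ≈ -13.500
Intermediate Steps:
C = 3/2 (C = -3/2 + (1 - 1*(-2)) = -3/2 + (1 + 2) = -3/2 + 3 = 3/2 ≈ 1.5000)
-3 + C*(-7) = -3 + (3/2)*(-7) = -3 - 21/2 = -27/2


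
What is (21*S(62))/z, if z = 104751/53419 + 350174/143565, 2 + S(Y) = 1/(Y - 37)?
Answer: -1578300519663/168722611105 ≈ -9.3544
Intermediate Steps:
S(Y) = -2 + 1/(-37 + Y) (S(Y) = -2 + 1/(Y - 37) = -2 + 1/(-37 + Y))
z = 33744522221/7669098735 (z = 104751*(1/53419) + 350174*(1/143565) = 104751/53419 + 350174/143565 = 33744522221/7669098735 ≈ 4.4001)
(21*S(62))/z = (21*((75 - 2*62)/(-37 + 62)))/(33744522221/7669098735) = (21*((75 - 124)/25))*(7669098735/33744522221) = (21*((1/25)*(-49)))*(7669098735/33744522221) = (21*(-49/25))*(7669098735/33744522221) = -1029/25*7669098735/33744522221 = -1578300519663/168722611105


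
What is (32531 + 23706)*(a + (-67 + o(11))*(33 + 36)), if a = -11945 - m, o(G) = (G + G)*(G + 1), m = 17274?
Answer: -878759362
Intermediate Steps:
o(G) = 2*G*(1 + G) (o(G) = (2*G)*(1 + G) = 2*G*(1 + G))
a = -29219 (a = -11945 - 1*17274 = -11945 - 17274 = -29219)
(32531 + 23706)*(a + (-67 + o(11))*(33 + 36)) = (32531 + 23706)*(-29219 + (-67 + 2*11*(1 + 11))*(33 + 36)) = 56237*(-29219 + (-67 + 2*11*12)*69) = 56237*(-29219 + (-67 + 264)*69) = 56237*(-29219 + 197*69) = 56237*(-29219 + 13593) = 56237*(-15626) = -878759362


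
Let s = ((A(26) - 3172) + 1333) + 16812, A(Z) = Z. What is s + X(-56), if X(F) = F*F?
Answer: 18135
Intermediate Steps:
X(F) = F²
s = 14999 (s = ((26 - 3172) + 1333) + 16812 = (-3146 + 1333) + 16812 = -1813 + 16812 = 14999)
s + X(-56) = 14999 + (-56)² = 14999 + 3136 = 18135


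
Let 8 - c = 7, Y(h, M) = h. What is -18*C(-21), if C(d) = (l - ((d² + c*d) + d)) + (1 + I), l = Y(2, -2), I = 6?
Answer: 7020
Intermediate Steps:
c = 1 (c = 8 - 1*7 = 8 - 7 = 1)
l = 2
C(d) = 9 - d² - 2*d (C(d) = (2 - ((d² + 1*d) + d)) + (1 + 6) = (2 - ((d² + d) + d)) + 7 = (2 - ((d + d²) + d)) + 7 = (2 - (d² + 2*d)) + 7 = (2 + (-d² - 2*d)) + 7 = (2 - d² - 2*d) + 7 = 9 - d² - 2*d)
-18*C(-21) = -18*(9 - 1*(-21)² - 2*(-21)) = -18*(9 - 1*441 + 42) = -18*(9 - 441 + 42) = -18*(-390) = 7020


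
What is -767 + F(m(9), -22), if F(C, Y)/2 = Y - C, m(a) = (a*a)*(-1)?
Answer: -649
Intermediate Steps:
m(a) = -a**2 (m(a) = a**2*(-1) = -a**2)
F(C, Y) = -2*C + 2*Y (F(C, Y) = 2*(Y - C) = -2*C + 2*Y)
-767 + F(m(9), -22) = -767 + (-(-2)*9**2 + 2*(-22)) = -767 + (-(-2)*81 - 44) = -767 + (-2*(-81) - 44) = -767 + (162 - 44) = -767 + 118 = -649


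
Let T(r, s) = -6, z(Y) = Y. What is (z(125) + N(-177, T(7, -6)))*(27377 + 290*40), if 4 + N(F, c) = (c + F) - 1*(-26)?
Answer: -1403172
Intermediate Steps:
N(F, c) = 22 + F + c (N(F, c) = -4 + ((c + F) - 1*(-26)) = -4 + ((F + c) + 26) = -4 + (26 + F + c) = 22 + F + c)
(z(125) + N(-177, T(7, -6)))*(27377 + 290*40) = (125 + (22 - 177 - 6))*(27377 + 290*40) = (125 - 161)*(27377 + 11600) = -36*38977 = -1403172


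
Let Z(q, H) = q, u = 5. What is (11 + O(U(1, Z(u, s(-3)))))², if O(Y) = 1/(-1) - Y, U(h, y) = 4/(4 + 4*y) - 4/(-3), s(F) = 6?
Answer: 289/4 ≈ 72.250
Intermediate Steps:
U(h, y) = 4/3 + 4/(4 + 4*y) (U(h, y) = 4/(4 + 4*y) - 4*(-⅓) = 4/(4 + 4*y) + 4/3 = 4/3 + 4/(4 + 4*y))
O(Y) = -1 - Y
(11 + O(U(1, Z(u, s(-3)))))² = (11 + (-1 - (7 + 4*5)/(3*(1 + 5))))² = (11 + (-1 - (7 + 20)/(3*6)))² = (11 + (-1 - 27/(3*6)))² = (11 + (-1 - 1*3/2))² = (11 + (-1 - 3/2))² = (11 - 5/2)² = (17/2)² = 289/4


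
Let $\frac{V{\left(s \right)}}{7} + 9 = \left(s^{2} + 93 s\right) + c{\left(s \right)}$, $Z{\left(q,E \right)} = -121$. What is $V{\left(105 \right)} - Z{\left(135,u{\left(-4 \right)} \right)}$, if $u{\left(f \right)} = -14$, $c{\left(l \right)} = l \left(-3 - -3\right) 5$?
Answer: $145588$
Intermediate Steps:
$c{\left(l \right)} = 0$ ($c{\left(l \right)} = l \left(-3 + 3\right) 5 = l 0 \cdot 5 = 0 \cdot 5 = 0$)
$V{\left(s \right)} = -63 + 7 s^{2} + 651 s$ ($V{\left(s \right)} = -63 + 7 \left(\left(s^{2} + 93 s\right) + 0\right) = -63 + 7 \left(s^{2} + 93 s\right) = -63 + \left(7 s^{2} + 651 s\right) = -63 + 7 s^{2} + 651 s$)
$V{\left(105 \right)} - Z{\left(135,u{\left(-4 \right)} \right)} = \left(-63 + 7 \cdot 105^{2} + 651 \cdot 105\right) - -121 = \left(-63 + 7 \cdot 11025 + 68355\right) + 121 = \left(-63 + 77175 + 68355\right) + 121 = 145467 + 121 = 145588$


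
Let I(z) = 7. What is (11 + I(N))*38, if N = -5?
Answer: 684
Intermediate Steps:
(11 + I(N))*38 = (11 + 7)*38 = 18*38 = 684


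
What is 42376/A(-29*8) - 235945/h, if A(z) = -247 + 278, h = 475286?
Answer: 20133405241/14733866 ≈ 1366.5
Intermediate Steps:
A(z) = 31
42376/A(-29*8) - 235945/h = 42376/31 - 235945/475286 = 20133405241/14733866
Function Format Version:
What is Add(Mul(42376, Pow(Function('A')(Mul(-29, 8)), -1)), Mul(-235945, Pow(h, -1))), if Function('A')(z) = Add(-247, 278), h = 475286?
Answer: Rational(20133405241, 14733866) ≈ 1366.5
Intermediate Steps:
Function('A')(z) = 31
Add(Mul(42376, Pow(Function('A')(Mul(-29, 8)), -1)), Mul(-235945, Pow(h, -1))) = Add(Mul(42376, Pow(31, -1)), Mul(-235945, Pow(475286, -1))) = Add(Mul(42376, Rational(1, 31)), Mul(-235945, Rational(1, 475286))) = Add(Rational(42376, 31), Rational(-235945, 475286)) = Rational(20133405241, 14733866)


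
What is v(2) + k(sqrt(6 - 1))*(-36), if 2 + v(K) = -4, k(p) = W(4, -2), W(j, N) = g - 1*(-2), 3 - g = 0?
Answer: -186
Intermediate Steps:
g = 3 (g = 3 - 1*0 = 3 + 0 = 3)
W(j, N) = 5 (W(j, N) = 3 - 1*(-2) = 3 + 2 = 5)
k(p) = 5
v(K) = -6 (v(K) = -2 - 4 = -6)
v(2) + k(sqrt(6 - 1))*(-36) = -6 + 5*(-36) = -6 - 180 = -186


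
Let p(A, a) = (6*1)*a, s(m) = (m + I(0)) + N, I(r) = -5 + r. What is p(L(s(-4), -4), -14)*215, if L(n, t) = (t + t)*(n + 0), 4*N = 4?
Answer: -18060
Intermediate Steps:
N = 1 (N = (¼)*4 = 1)
s(m) = -4 + m (s(m) = (m + (-5 + 0)) + 1 = (m - 5) + 1 = (-5 + m) + 1 = -4 + m)
L(n, t) = 2*n*t (L(n, t) = (2*t)*n = 2*n*t)
p(A, a) = 6*a
p(L(s(-4), -4), -14)*215 = (6*(-14))*215 = -84*215 = -18060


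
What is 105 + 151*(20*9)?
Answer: 27285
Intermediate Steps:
105 + 151*(20*9) = 105 + 151*180 = 105 + 27180 = 27285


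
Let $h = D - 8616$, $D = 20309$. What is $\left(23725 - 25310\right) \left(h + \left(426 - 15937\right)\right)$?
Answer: $6051530$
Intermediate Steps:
$h = 11693$ ($h = 20309 - 8616 = 11693$)
$\left(23725 - 25310\right) \left(h + \left(426 - 15937\right)\right) = \left(23725 - 25310\right) \left(11693 + \left(426 - 15937\right)\right) = - 1585 \left(11693 - 15511\right) = \left(-1585\right) \left(-3818\right) = 6051530$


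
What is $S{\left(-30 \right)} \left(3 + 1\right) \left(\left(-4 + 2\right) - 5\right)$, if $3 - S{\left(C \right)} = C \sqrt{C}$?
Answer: $-84 - 840 i \sqrt{30} \approx -84.0 - 4600.9 i$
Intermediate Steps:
$S{\left(C \right)} = 3 - C^{\frac{3}{2}}$ ($S{\left(C \right)} = 3 - C \sqrt{C} = 3 - C^{\frac{3}{2}}$)
$S{\left(-30 \right)} \left(3 + 1\right) \left(\left(-4 + 2\right) - 5\right) = \left(3 - \left(-30\right)^{\frac{3}{2}}\right) \left(3 + 1\right) \left(\left(-4 + 2\right) - 5\right) = \left(3 - - 30 i \sqrt{30}\right) 4 \left(-2 - 5\right) = \left(3 + 30 i \sqrt{30}\right) 4 \left(-7\right) = \left(3 + 30 i \sqrt{30}\right) \left(-28\right) = -84 - 840 i \sqrt{30}$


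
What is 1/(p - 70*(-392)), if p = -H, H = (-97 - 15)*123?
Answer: 1/41216 ≈ 2.4262e-5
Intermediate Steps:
H = -13776 (H = -112*123 = -13776)
p = 13776 (p = -1*(-13776) = 13776)
1/(p - 70*(-392)) = 1/(13776 - 70*(-392)) = 1/(13776 + 27440) = 1/41216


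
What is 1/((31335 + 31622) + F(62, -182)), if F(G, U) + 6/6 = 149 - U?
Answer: 1/63287 ≈ 1.5801e-5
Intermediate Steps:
F(G, U) = 148 - U (F(G, U) = -1 + (149 - U) = 148 - U)
1/((31335 + 31622) + F(62, -182)) = 1/((31335 + 31622) + (148 - 1*(-182))) = 1/(62957 + (148 + 182)) = 1/(62957 + 330) = 1/63287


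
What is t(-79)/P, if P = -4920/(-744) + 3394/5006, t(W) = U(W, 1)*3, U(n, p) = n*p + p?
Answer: -1008709/31429 ≈ -32.095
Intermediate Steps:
U(n, p) = p + n*p
t(W) = 3 + 3*W (t(W) = (1*(1 + W))*3 = (1 + W)*3 = 3 + 3*W)
P = 565722/77593 (P = -4920*(-1/744) + 3394*(1/5006) = 205/31 + 1697/2503 = 565722/77593 ≈ 7.2909)
t(-79)/P = (3 + 3*(-79))/(565722/77593) = (3 - 237)*(77593/565722) = -234*77593/565722 = -1008709/31429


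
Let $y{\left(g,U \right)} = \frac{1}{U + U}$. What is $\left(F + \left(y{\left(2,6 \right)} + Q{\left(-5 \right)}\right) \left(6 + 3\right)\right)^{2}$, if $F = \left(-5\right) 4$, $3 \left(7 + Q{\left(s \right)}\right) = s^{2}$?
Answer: $\frac{841}{16} \approx 52.563$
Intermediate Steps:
$Q{\left(s \right)} = -7 + \frac{s^{2}}{3}$
$y{\left(g,U \right)} = \frac{1}{2 U}$
$F = -20$
$\left(F + \left(y{\left(2,6 \right)} + Q{\left(-5 \right)}\right) \left(6 + 3\right)\right)^{2} = \left(-20 + \left(\frac{1}{2 \cdot 6} - \left(7 - \frac{\left(-5\right)^{2}}{3}\right)\right) \left(6 + 3\right)\right)^{2} = \left(-20 + \left(\frac{1}{2} \cdot \frac{1}{6} + \left(-7 + \frac{1}{3} \cdot 25\right)\right) 9\right)^{2} = \left(-20 + \left(\frac{1}{12} + \left(-7 + \frac{25}{3}\right)\right) 9\right)^{2} = \left(-20 + \left(\frac{1}{12} + \frac{4}{3}\right) 9\right)^{2} = \left(-20 + \frac{17}{12} \cdot 9\right)^{2} = \left(-20 + \frac{51}{4}\right)^{2} = \left(- \frac{29}{4}\right)^{2} = \frac{841}{16}$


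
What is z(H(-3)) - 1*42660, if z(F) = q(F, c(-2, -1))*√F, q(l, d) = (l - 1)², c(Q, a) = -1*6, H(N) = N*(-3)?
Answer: -42468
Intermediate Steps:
H(N) = -3*N
c(Q, a) = -6
q(l, d) = (-1 + l)²
z(F) = √F*(-1 + F)² (z(F) = (-1 + F)²*√F = √F*(-1 + F)²)
z(H(-3)) - 1*42660 = √(-3*(-3))*(-1 - 3*(-3))² - 1*42660 = √9*(-1 + 9)² - 42660 = 3*8² - 42660 = 3*64 - 42660 = 192 - 42660 = -42468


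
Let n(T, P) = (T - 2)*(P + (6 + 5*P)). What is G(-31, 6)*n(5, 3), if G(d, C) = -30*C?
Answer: -12960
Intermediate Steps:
n(T, P) = (-2 + T)*(6 + 6*P)
G(-31, 6)*n(5, 3) = (-30*6)*(-12 - 12*3 + 6*5 + 6*3*5) = -180*(-12 - 36 + 30 + 90) = -180*72 = -12960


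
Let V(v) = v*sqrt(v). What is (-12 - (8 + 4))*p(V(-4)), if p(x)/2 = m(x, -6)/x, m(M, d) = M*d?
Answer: 288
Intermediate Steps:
V(v) = v**(3/2)
p(x) = -12 (p(x) = 2*((x*(-6))/x) = 2*((-6*x)/x) = 2*(-6) = -12)
(-12 - (8 + 4))*p(V(-4)) = (-12 - (8 + 4))*(-12) = (-12 - 1*12)*(-12) = (-12 - 12)*(-12) = -24*(-12) = 288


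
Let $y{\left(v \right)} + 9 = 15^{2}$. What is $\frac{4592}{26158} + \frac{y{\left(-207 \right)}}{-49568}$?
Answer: $\frac{338363}{1976524} \approx 0.17119$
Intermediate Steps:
$y{\left(v \right)} = 216$ ($y{\left(v \right)} = -9 + 15^{2} = -9 + 225 = 216$)
$\frac{4592}{26158} + \frac{y{\left(-207 \right)}}{-49568} = \frac{4592}{26158} + \frac{216}{-49568} = 4592 \cdot \frac{1}{26158} + 216 \left(- \frac{1}{49568}\right) = \frac{56}{319} - \frac{27}{6196} = \frac{338363}{1976524}$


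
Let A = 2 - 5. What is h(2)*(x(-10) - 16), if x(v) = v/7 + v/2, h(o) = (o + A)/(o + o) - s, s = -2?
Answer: -157/4 ≈ -39.250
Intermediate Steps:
A = -3
h(o) = 2 + (-3 + o)/(2*o) (h(o) = (o - 3)/(o + o) - 1*(-2) = (-3 + o)/((2*o)) + 2 = (-3 + o)*(1/(2*o)) + 2 = (-3 + o)/(2*o) + 2 = 2 + (-3 + o)/(2*o))
x(v) = 9*v/14 (x(v) = v*(1/7) + v*(1/2) = v/7 + v/2 = 9*v/14)
h(2)*(x(-10) - 16) = ((1/2)*(-3 + 5*2)/2)*((9/14)*(-10) - 16) = ((1/2)*(1/2)*(-3 + 10))*(-45/7 - 16) = ((1/2)*(1/2)*7)*(-157/7) = (7/4)*(-157/7) = -157/4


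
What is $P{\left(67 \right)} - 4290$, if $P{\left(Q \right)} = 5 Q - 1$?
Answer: $-3956$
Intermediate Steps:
$P{\left(Q \right)} = -1 + 5 Q$
$P{\left(67 \right)} - 4290 = \left(-1 + 5 \cdot 67\right) - 4290 = \left(-1 + 335\right) - 4290 = 334 - 4290 = -3956$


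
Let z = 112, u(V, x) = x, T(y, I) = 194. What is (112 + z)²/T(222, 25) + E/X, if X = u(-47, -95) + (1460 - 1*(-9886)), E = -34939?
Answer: 278876005/1091347 ≈ 255.53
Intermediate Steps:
X = 11251 (X = -95 + (1460 - 1*(-9886)) = -95 + (1460 + 9886) = -95 + 11346 = 11251)
(112 + z)²/T(222, 25) + E/X = (112 + 112)²/194 - 34939/11251 = 224²*(1/194) - 34939*1/11251 = 50176*(1/194) - 34939/11251 = 25088/97 - 34939/11251 = 278876005/1091347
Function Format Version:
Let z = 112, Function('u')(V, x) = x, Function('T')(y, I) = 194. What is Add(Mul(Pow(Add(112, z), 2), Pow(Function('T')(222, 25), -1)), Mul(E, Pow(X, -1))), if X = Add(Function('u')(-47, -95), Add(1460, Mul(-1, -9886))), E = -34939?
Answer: Rational(278876005, 1091347) ≈ 255.53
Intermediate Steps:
X = 11251 (X = Add(-95, Add(1460, Mul(-1, -9886))) = Add(-95, Add(1460, 9886)) = Add(-95, 11346) = 11251)
Add(Mul(Pow(Add(112, z), 2), Pow(Function('T')(222, 25), -1)), Mul(E, Pow(X, -1))) = Add(Mul(Pow(Add(112, 112), 2), Pow(194, -1)), Mul(-34939, Pow(11251, -1))) = Add(Mul(Pow(224, 2), Rational(1, 194)), Mul(-34939, Rational(1, 11251))) = Add(Mul(50176, Rational(1, 194)), Rational(-34939, 11251)) = Add(Rational(25088, 97), Rational(-34939, 11251)) = Rational(278876005, 1091347)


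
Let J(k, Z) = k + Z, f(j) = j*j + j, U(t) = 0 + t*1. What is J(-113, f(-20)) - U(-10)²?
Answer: 167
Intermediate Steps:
U(t) = t (U(t) = 0 + t = t)
f(j) = j + j² (f(j) = j² + j = j + j²)
J(k, Z) = Z + k
J(-113, f(-20)) - U(-10)² = (-20*(1 - 20) - 113) - 1*(-10)² = (-20*(-19) - 113) - 1*100 = (380 - 113) - 100 = 267 - 100 = 167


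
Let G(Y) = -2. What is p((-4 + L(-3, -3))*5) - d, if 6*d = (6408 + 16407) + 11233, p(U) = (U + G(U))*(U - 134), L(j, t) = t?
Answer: 1735/3 ≈ 578.33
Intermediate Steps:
p(U) = (-134 + U)*(-2 + U) (p(U) = (U - 2)*(U - 134) = (-2 + U)*(-134 + U) = (-134 + U)*(-2 + U))
d = 17024/3 (d = ((6408 + 16407) + 11233)/6 = (22815 + 11233)/6 = (⅙)*34048 = 17024/3 ≈ 5674.7)
p((-4 + L(-3, -3))*5) - d = (268 + ((-4 - 3)*5)² - 136*(-4 - 3)*5) - 1*17024/3 = (268 + (-7*5)² - (-952)*5) - 17024/3 = (268 + (-35)² - 136*(-35)) - 17024/3 = (268 + 1225 + 4760) - 17024/3 = 6253 - 17024/3 = 1735/3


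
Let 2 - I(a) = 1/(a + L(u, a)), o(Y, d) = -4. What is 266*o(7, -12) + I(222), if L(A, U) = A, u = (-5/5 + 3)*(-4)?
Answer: -227269/214 ≈ -1062.0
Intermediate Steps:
u = -8 (u = (-5*⅕ + 3)*(-4) = (-1 + 3)*(-4) = 2*(-4) = -8)
I(a) = 2 - 1/(-8 + a) (I(a) = 2 - 1/(a - 8) = 2 - 1/(-8 + a))
266*o(7, -12) + I(222) = 266*(-4) + (-17 + 2*222)/(-8 + 222) = -1064 + (-17 + 444)/214 = -1064 + (1/214)*427 = -1064 + 427/214 = -227269/214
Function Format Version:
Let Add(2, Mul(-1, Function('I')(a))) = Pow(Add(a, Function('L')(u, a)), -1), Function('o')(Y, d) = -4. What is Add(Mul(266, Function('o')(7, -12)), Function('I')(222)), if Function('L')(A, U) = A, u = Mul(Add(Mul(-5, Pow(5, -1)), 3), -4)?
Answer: Rational(-227269, 214) ≈ -1062.0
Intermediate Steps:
u = -8 (u = Mul(Add(Mul(-5, Rational(1, 5)), 3), -4) = Mul(Add(-1, 3), -4) = Mul(2, -4) = -8)
Function('I')(a) = Add(2, Mul(-1, Pow(Add(-8, a), -1))) (Function('I')(a) = Add(2, Mul(-1, Pow(Add(a, -8), -1))) = Add(2, Mul(-1, Pow(Add(-8, a), -1))))
Add(Mul(266, Function('o')(7, -12)), Function('I')(222)) = Add(Mul(266, -4), Mul(Pow(Add(-8, 222), -1), Add(-17, Mul(2, 222)))) = Add(-1064, Mul(Pow(214, -1), Add(-17, 444))) = Add(-1064, Mul(Rational(1, 214), 427)) = Add(-1064, Rational(427, 214)) = Rational(-227269, 214)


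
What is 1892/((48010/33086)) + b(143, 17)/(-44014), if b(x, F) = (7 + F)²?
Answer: 688798014052/528278035 ≈ 1303.9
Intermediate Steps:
1892/((48010/33086)) + b(143, 17)/(-44014) = 1892/((48010/33086)) + (7 + 17)²/(-44014) = 1892/((48010*(1/33086))) + 24²*(-1/44014) = 1892/(24005/16543) + 576*(-1/44014) = 1892*(16543/24005) - 288/22007 = 31299356/24005 - 288/22007 = 688798014052/528278035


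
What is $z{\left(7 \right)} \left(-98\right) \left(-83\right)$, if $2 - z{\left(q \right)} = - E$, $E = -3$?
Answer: $-8134$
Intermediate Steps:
$z{\left(q \right)} = -1$ ($z{\left(q \right)} = 2 - \left(-1\right) \left(-3\right) = 2 - 3 = -1$)
$z{\left(7 \right)} \left(-98\right) \left(-83\right) = \left(-1\right) \left(-98\right) \left(-83\right) = 98 \left(-83\right) = -8134$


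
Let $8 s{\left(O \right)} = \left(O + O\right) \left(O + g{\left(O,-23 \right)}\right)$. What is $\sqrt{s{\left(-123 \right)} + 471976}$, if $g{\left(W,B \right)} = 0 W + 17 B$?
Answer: $\frac{\sqrt{1951126}}{2} \approx 698.41$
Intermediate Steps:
$g{\left(W,B \right)} = 17 B$ ($g{\left(W,B \right)} = 0 + 17 B = 17 B$)
$s{\left(O \right)} = \frac{O \left(-391 + O\right)}{4}$ ($s{\left(O \right)} = \frac{\left(O + O\right) \left(O + 17 \left(-23\right)\right)}{8} = \frac{2 O \left(O - 391\right)}{8} = \frac{2 O \left(-391 + O\right)}{8} = \frac{O \left(-391 + O\right)}{4}$)
$\sqrt{s{\left(-123 \right)} + 471976} = \sqrt{\frac{1}{4} \left(-123\right) \left(-391 - 123\right) + 471976} = \sqrt{\frac{1}{4} \left(-123\right) \left(-514\right) + 471976} = \sqrt{\frac{31611}{2} + 471976} = \sqrt{\frac{975563}{2}} = \frac{\sqrt{1951126}}{2}$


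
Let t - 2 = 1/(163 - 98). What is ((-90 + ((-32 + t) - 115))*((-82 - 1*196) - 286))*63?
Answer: 542715768/65 ≈ 8.3495e+6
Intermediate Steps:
t = 131/65 (t = 2 + 1/(163 - 98) = 2 + 1/65 = 131/65 ≈ 2.0154)
((-90 + ((-32 + t) - 115))*((-82 - 1*196) - 286))*63 = ((-90 + ((-32 + 131/65) - 115))*((-82 - 1*196) - 286))*63 = ((-90 + (-1949/65 - 115))*((-82 - 196) - 286))*63 = ((-90 - 9424/65)*(-278 - 286))*63 = -15274/65*(-564)*63 = (8614536/65)*63 = 542715768/65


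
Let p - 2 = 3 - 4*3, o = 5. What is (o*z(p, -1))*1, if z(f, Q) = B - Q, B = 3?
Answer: 20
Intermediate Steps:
p = -7 (p = 2 + (3 - 4*3) = 2 + (3 - 12) = 2 - 9 = -7)
z(f, Q) = 3 - Q
(o*z(p, -1))*1 = (5*(3 - 1*(-1)))*1 = (5*(3 + 1))*1 = (5*4)*1 = 20*1 = 20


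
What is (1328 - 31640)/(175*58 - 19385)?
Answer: 30312/9235 ≈ 3.2823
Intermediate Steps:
(1328 - 31640)/(175*58 - 19385) = -30312/(10150 - 19385) = -30312/(-9235) = -30312*(-1/9235) = 30312/9235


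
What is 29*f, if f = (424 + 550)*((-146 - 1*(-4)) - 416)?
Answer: -15761268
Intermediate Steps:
f = -543492 (f = 974*((-146 + 4) - 416) = 974*(-142 - 416) = 974*(-558) = -543492)
29*f = 29*(-543492) = -15761268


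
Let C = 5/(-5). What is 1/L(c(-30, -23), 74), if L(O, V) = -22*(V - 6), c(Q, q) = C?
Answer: -1/1496 ≈ -0.00066845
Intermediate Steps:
C = -1 (C = 5*(-⅕) = -1)
c(Q, q) = -1
L(O, V) = 132 - 22*V (L(O, V) = -22*(-6 + V) = 132 - 22*V)
1/L(c(-30, -23), 74) = 1/(132 - 22*74) = 1/(132 - 1628) = 1/(-1496) = -1/1496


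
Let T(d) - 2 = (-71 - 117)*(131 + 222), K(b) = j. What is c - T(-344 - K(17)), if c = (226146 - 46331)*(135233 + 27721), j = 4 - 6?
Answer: 29301639872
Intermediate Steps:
j = -2
K(b) = -2
c = 29301573510 (c = 179815*162954 = 29301573510)
T(d) = -66362 (T(d) = 2 + (-71 - 117)*(131 + 222) = 2 - 188*353 = 2 - 66364 = -66362)
c - T(-344 - K(17)) = 29301573510 - 1*(-66362) = 29301573510 + 66362 = 29301639872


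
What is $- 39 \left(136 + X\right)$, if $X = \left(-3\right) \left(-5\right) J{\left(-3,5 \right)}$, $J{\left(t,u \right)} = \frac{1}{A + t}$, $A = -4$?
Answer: $- \frac{36543}{7} \approx -5220.4$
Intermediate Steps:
$J{\left(t,u \right)} = \frac{1}{-4 + t}$
$X = - \frac{15}{7}$ ($X = \frac{\left(-3\right) \left(-5\right)}{-4 - 3} = \frac{15}{-7} = 15 \left(- \frac{1}{7}\right) = - \frac{15}{7} \approx -2.1429$)
$- 39 \left(136 + X\right) = - 39 \left(136 - \frac{15}{7}\right) = \left(-39\right) \frac{937}{7} = - \frac{36543}{7}$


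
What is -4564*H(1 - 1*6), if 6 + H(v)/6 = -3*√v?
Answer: 164304 + 82152*I*√5 ≈ 1.643e+5 + 1.837e+5*I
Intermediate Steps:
H(v) = -36 - 18*√v (H(v) = -36 + 6*(-3*√v) = -36 - 18*√v)
-4564*H(1 - 1*6) = -4564*(-36 - 18*√(1 - 1*6)) = -4564*(-36 - 18*√(1 - 6)) = -4564*(-36 - 18*I*√5) = 164304 + 82152*I*√5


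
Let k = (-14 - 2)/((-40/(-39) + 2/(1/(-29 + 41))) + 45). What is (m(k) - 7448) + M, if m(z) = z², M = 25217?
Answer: 132528005985/7458361 ≈ 17769.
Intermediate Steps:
k = -624/2731 (k = -16/((-40*(-1/39) + 2/(1/12)) + 45) = -16/((40/39 + 2/(1/12)) + 45) = -16/((40/39 + 2*12) + 45) = -16/((40/39 + 24) + 45) = -16/(976/39 + 45) = -16/2731/39 = -16*39/2731 = -624/2731 ≈ -0.22849)
(m(k) - 7448) + M = ((-624/2731)² - 7448) + 25217 = (389376/7458361 - 7448) + 25217 = -55549483352/7458361 + 25217 = 132528005985/7458361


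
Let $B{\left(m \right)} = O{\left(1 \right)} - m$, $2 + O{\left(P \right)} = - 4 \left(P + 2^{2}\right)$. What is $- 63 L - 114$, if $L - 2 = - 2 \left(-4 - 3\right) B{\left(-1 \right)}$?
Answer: $18282$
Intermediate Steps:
$O{\left(P \right)} = -18 - 4 P$ ($O{\left(P \right)} = -2 - 4 \left(P + 2^{2}\right) = -2 - 4 \left(P + 4\right) = -2 - 4 \left(4 + P\right) = -2 - \left(16 + 4 P\right) = -18 - 4 P$)
$B{\left(m \right)} = -22 - m$ ($B{\left(m \right)} = \left(-18 - 4\right) - m = -22 - m$)
$L = -292$ ($L = 2 + - 2 \left(-4 - 3\right) \left(-22 - -1\right) = 2 + \left(-2\right) \left(-7\right) \left(-22 + 1\right) = 2 + 14 \left(-21\right) = 2 - 294 = -292$)
$- 63 L - 114 = \left(-63\right) \left(-292\right) - 114 = 18396 - 114 = 18282$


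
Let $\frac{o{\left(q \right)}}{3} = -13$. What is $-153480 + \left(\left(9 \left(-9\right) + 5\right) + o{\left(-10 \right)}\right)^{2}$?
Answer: $-140255$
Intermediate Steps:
$o{\left(q \right)} = -39$ ($o{\left(q \right)} = 3 \left(-13\right) = -39$)
$-153480 + \left(\left(9 \left(-9\right) + 5\right) + o{\left(-10 \right)}\right)^{2} = -153480 + \left(\left(9 \left(-9\right) + 5\right) - 39\right)^{2} = -153480 + \left(\left(-81 + 5\right) - 39\right)^{2} = -153480 + \left(-76 - 39\right)^{2} = -153480 + \left(-115\right)^{2} = -153480 + 13225 = -140255$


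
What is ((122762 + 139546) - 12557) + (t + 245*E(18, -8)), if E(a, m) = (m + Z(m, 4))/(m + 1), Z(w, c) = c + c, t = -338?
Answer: 249413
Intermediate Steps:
Z(w, c) = 2*c
E(a, m) = (8 + m)/(1 + m) (E(a, m) = (m + 2*4)/(m + 1) = (m + 8)/(1 + m) = (8 + m)/(1 + m))
((122762 + 139546) - 12557) + (t + 245*E(18, -8)) = ((122762 + 139546) - 12557) + (-338 + 245*((8 - 8)/(1 - 8))) = (262308 - 12557) + (-338 + 245*(0/(-7))) = 249751 + (-338 + 245*(-1/7*0)) = 249751 + (-338 + 245*0) = 249751 + (-338 + 0) = 249751 - 338 = 249413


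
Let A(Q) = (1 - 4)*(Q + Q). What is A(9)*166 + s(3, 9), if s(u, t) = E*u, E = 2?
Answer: -8958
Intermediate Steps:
s(u, t) = 2*u
A(Q) = -6*Q
A(9)*166 + s(3, 9) = -6*9*166 + 2*3 = -54*166 + 6 = -8964 + 6 = -8958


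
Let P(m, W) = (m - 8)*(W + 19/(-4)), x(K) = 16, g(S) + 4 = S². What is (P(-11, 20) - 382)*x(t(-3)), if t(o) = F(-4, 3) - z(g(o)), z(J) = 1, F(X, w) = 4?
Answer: -10748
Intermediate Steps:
g(S) = -4 + S²
t(o) = 3 (t(o) = 4 - 1*1 = 4 - 1 = 3)
P(m, W) = (-8 + m)*(-19/4 + W) (P(m, W) = (-8 + m)*(W + 19*(-¼)) = (-8 + m)*(W - 19/4) = (-8 + m)*(-19/4 + W))
(P(-11, 20) - 382)*x(t(-3)) = ((38 - 8*20 - 19/4*(-11) + 20*(-11)) - 382)*16 = ((38 - 160 + 209/4 - 220) - 382)*16 = (-1159/4 - 382)*16 = -2687/4*16 = -10748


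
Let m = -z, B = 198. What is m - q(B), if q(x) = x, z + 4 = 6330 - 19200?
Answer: 12676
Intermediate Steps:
z = -12874 (z = -4 + (6330 - 19200) = -4 - 12870 = -12874)
m = 12874 (m = -1*(-12874) = 12874)
m - q(B) = 12874 - 1*198 = 12874 - 198 = 12676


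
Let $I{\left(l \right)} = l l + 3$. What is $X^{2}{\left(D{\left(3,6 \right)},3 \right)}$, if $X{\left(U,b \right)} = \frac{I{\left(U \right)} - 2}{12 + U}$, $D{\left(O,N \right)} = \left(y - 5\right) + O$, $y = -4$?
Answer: $\frac{1369}{36} \approx 38.028$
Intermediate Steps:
$I{\left(l \right)} = 3 + l^{2}$ ($I{\left(l \right)} = l^{2} + 3 = 3 + l^{2}$)
$D{\left(O,N \right)} = -9 + O$ ($D{\left(O,N \right)} = \left(-4 - 5\right) + O = -9 + O$)
$X{\left(U,b \right)} = \frac{1 + U^{2}}{12 + U}$ ($X{\left(U,b \right)} = \frac{\left(3 + U^{2}\right) - 2}{12 + U} = \frac{1 + U^{2}}{12 + U}$)
$X^{2}{\left(D{\left(3,6 \right)},3 \right)} = \left(\frac{1 + \left(-9 + 3\right)^{2}}{12 + \left(-9 + 3\right)}\right)^{2} = \left(\frac{1 + \left(-6\right)^{2}}{12 - 6}\right)^{2} = \left(\frac{1 + 36}{6}\right)^{2} = \left(\frac{1}{6} \cdot 37\right)^{2} = \left(\frac{37}{6}\right)^{2} = \frac{1369}{36}$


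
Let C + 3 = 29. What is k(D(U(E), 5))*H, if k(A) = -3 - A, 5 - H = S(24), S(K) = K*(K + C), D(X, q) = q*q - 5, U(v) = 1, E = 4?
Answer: 27485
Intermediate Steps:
C = 26 (C = -3 + 29 = 26)
D(X, q) = -5 + q**2 (D(X, q) = q**2 - 5 = -5 + q**2)
S(K) = K*(26 + K) (S(K) = K*(K + 26) = K*(26 + K))
H = -1195 (H = 5 - 24*(26 + 24) = 5 - 24*50 = 5 - 1*1200 = 5 - 1200 = -1195)
k(D(U(E), 5))*H = (-3 - (-5 + 5**2))*(-1195) = (-3 - (-5 + 25))*(-1195) = (-3 - 1*20)*(-1195) = (-3 - 20)*(-1195) = -23*(-1195) = 27485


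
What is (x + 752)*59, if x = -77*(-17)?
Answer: 121599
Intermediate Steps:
x = 1309
(x + 752)*59 = (1309 + 752)*59 = 2061*59 = 121599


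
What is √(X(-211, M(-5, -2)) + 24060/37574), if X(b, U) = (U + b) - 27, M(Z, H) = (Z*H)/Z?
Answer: 15*I*√375476982/18787 ≈ 15.471*I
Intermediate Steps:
M(Z, H) = H (M(Z, H) = (H*Z)/Z = H)
X(b, U) = -27 + U + b
√(X(-211, M(-5, -2)) + 24060/37574) = √((-27 - 2 - 211) + 24060/37574) = √(-240 + 24060*(1/37574)) = √(-240 + 12030/18787) = √(-4496850/18787) = 15*I*√375476982/18787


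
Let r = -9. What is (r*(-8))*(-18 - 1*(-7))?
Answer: -792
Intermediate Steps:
(r*(-8))*(-18 - 1*(-7)) = (-9*(-8))*(-18 - 1*(-7)) = 72*(-18 + 7) = 72*(-11) = -792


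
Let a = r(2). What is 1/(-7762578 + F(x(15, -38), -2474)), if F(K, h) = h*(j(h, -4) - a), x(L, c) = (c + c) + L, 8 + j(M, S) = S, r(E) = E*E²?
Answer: -1/7713098 ≈ -1.2965e-7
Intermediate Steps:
r(E) = E³
j(M, S) = -8 + S
x(L, c) = L + 2*c (x(L, c) = 2*c + L = L + 2*c)
a = 8 (a = 2³ = 8)
F(K, h) = -20*h (F(K, h) = h*((-8 - 4) - 1*8) = h*(-12 - 8) = h*(-20) = -20*h)
1/(-7762578 + F(x(15, -38), -2474)) = 1/(-7762578 - 20*(-2474)) = 1/(-7762578 + 49480) = 1/(-7713098) = -1/7713098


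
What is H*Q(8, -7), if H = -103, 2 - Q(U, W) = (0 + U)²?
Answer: 6386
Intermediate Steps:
Q(U, W) = 2 - U² (Q(U, W) = 2 - (0 + U)² = 2 - U²)
H*Q(8, -7) = -103*(2 - 1*8²) = -103*(2 - 1*64) = -103*(2 - 64) = -103*(-62) = 6386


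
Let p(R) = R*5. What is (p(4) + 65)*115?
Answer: 9775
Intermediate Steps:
p(R) = 5*R
(p(4) + 65)*115 = (5*4 + 65)*115 = (20 + 65)*115 = 85*115 = 9775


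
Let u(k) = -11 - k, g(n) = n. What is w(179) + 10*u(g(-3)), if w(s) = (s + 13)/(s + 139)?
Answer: -4208/53 ≈ -79.396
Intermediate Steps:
w(s) = (13 + s)/(139 + s)
w(179) + 10*u(g(-3)) = (13 + 179)/(139 + 179) + 10*(-11 - 1*(-3)) = 192/318 + 10*(-11 + 3) = (1/318)*192 + 10*(-8) = 32/53 - 80 = -4208/53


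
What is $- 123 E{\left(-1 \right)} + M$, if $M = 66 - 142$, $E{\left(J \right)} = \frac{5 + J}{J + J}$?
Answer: $170$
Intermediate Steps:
$E{\left(J \right)} = \frac{5 + J}{2 J}$
$M = -76$
$- 123 E{\left(-1 \right)} + M = - 123 \frac{5 - 1}{2 \left(-1\right)} - 76 = - 123 \cdot \frac{1}{2} \left(-1\right) 4 - 76 = \left(-123\right) \left(-2\right) - 76 = 246 - 76 = 170$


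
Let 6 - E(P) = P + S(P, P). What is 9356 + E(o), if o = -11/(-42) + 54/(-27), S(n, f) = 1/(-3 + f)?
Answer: 78263887/8358 ≈ 9364.0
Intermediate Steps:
o = -73/42 (o = -11*(-1/42) + 54*(-1/27) = 11/42 - 2 = -73/42 ≈ -1.7381)
E(P) = 6 - P - 1/(-3 + P) (E(P) = 6 - (P + 1/(-3 + P)) = 6 + (-P - 1/(-3 + P)) = 6 - P - 1/(-3 + P))
9356 + E(o) = 9356 + (-1 + (-3 - 73/42)*(6 - 1*(-73/42)))/(-3 - 73/42) = 9356 + (-1 - 199*(6 + 73/42)/42)/(-199/42) = 9356 - 42*(-1 - 199/42*325/42)/199 = 9356 - 42*(-1 - 64675/1764)/199 = 9356 - 42/199*(-66439/1764) = 9356 + 66439/8358 = 78263887/8358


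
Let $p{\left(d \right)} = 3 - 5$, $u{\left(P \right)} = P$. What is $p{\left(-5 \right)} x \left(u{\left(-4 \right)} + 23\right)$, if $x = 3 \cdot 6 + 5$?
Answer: $-874$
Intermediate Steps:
$x = 23$ ($x = 18 + 5 = 23$)
$p{\left(d \right)} = -2$
$p{\left(-5 \right)} x \left(u{\left(-4 \right)} + 23\right) = - 2 \cdot 23 \left(-4 + 23\right) = - 2 \cdot 23 \cdot 19 = \left(-2\right) 437 = -874$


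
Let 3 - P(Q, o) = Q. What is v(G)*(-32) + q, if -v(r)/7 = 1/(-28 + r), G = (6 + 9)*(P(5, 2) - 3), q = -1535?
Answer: -158329/103 ≈ -1537.2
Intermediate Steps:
P(Q, o) = 3 - Q
G = -75 (G = (6 + 9)*((3 - 1*5) - 3) = 15*((3 - 5) - 3) = 15*(-2 - 3) = 15*(-5) = -75)
v(r) = -7/(-28 + r)
v(G)*(-32) + q = -7/(-28 - 75)*(-32) - 1535 = -7/(-103)*(-32) - 1535 = -7*(-1/103)*(-32) - 1535 = (7/103)*(-32) - 1535 = -224/103 - 1535 = -158329/103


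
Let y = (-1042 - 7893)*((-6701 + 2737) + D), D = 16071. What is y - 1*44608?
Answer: -108220653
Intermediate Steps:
y = -108176045 (y = (-1042 - 7893)*((-6701 + 2737) + 16071) = -8935*(-3964 + 16071) = -8935*12107 = -108176045)
y - 1*44608 = -108176045 - 1*44608 = -108176045 - 44608 = -108220653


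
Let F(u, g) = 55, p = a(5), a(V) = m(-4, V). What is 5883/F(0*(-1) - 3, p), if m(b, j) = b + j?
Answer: 5883/55 ≈ 106.96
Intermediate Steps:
a(V) = -4 + V
p = 1 (p = -4 + 5 = 1)
5883/F(0*(-1) - 3, p) = 5883/55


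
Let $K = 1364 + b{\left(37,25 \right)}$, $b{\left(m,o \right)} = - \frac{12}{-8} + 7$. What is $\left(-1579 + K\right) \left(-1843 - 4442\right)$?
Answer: $\frac{2595705}{2} \approx 1.2979 \cdot 10^{6}$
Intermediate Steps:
$b{\left(m,o \right)} = \frac{17}{2}$ ($b{\left(m,o \right)} = \left(-12\right) \left(- \frac{1}{8}\right) + 7 = \frac{3}{2} + 7 = \frac{17}{2}$)
$K = \frac{2745}{2}$ ($K = 1364 + \frac{17}{2} = \frac{2745}{2} \approx 1372.5$)
$\left(-1579 + K\right) \left(-1843 - 4442\right) = \left(-1579 + \frac{2745}{2}\right) \left(-1843 - 4442\right) = \left(- \frac{413}{2}\right) \left(-6285\right) = \frac{2595705}{2}$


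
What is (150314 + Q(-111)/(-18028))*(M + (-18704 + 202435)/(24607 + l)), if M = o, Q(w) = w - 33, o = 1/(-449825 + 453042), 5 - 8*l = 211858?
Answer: -3203384887327563446/217441787943 ≈ -1.4732e+7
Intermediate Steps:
l = -211853/8 (l = 5/8 - ⅛*211858 = 5/8 - 105929/4 = -211853/8 ≈ -26482.)
o = 1/3217 ≈ 0.00031085
Q(w) = -33 + w
M = 1/3217 ≈ 0.00031085
(150314 + Q(-111)/(-18028))*(M + (-18704 + 202435)/(24607 + l)) = (150314 + (-33 - 111)/(-18028))*(1/3217 + (-18704 + 202435)/(24607 - 211853/8)) = (150314 - 144*(-1/18028))*(1/3217 + 183731/(-14997/8)) = (150314 + 36/4507)*(1/3217 + 183731*(-8/14997)) = 677465234*(1/3217 - 1469848/14997)/4507 = (677465234/4507)*(-4728486019/48245349) = -3203384887327563446/217441787943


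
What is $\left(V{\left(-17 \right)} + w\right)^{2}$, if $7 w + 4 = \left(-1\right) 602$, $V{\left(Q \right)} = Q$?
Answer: $\frac{525625}{49} \approx 10727.0$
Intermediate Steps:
$w = - \frac{606}{7}$ ($w = - \frac{4}{7} + \frac{\left(-1\right) 602}{7} = - \frac{4}{7} + \frac{1}{7} \left(-602\right) = - \frac{4}{7} - 86 = - \frac{606}{7} \approx -86.571$)
$\left(V{\left(-17 \right)} + w\right)^{2} = \left(-17 - \frac{606}{7}\right)^{2} = \left(- \frac{725}{7}\right)^{2} = \frac{525625}{49}$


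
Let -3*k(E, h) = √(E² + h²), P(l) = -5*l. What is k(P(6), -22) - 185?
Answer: -185 - 2*√346/3 ≈ -197.40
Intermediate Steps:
k(E, h) = -√(E² + h²)/3
k(P(6), -22) - 185 = -√((-5*6)² + (-22)²)/3 - 185 = -√((-30)² + 484)/3 - 185 = -√(900 + 484)/3 - 185 = -2*√346/3 - 185 = -185 - 2*√346/3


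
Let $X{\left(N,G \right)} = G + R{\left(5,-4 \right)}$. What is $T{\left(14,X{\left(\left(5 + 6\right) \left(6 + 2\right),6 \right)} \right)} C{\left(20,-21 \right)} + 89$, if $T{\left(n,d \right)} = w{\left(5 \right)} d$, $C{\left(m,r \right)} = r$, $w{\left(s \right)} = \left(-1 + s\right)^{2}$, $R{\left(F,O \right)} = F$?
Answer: $-3607$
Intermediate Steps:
$X{\left(N,G \right)} = 5 + G$ ($X{\left(N,G \right)} = G + 5 = 5 + G$)
$T{\left(n,d \right)} = 16 d$ ($T{\left(n,d \right)} = \left(-1 + 5\right)^{2} d = 4^{2} d = 16 d$)
$T{\left(14,X{\left(\left(5 + 6\right) \left(6 + 2\right),6 \right)} \right)} C{\left(20,-21 \right)} + 89 = 16 \left(5 + 6\right) \left(-21\right) + 89 = 16 \cdot 11 \left(-21\right) + 89 = 176 \left(-21\right) + 89 = -3696 + 89 = -3607$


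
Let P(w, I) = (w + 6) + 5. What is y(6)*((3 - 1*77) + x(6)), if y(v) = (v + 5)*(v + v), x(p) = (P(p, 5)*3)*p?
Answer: 30624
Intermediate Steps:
P(w, I) = 11 + w (P(w, I) = (6 + w) + 5 = 11 + w)
x(p) = p*(33 + 3*p) (x(p) = ((11 + p)*3)*p = (33 + 3*p)*p = p*(33 + 3*p))
y(v) = 2*v*(5 + v) (y(v) = (5 + v)*(2*v) = 2*v*(5 + v))
y(6)*((3 - 1*77) + x(6)) = (2*6*(5 + 6))*((3 - 1*77) + 3*6*(11 + 6)) = (2*6*11)*((3 - 77) + 3*6*17) = 132*(-74 + 306) = 132*232 = 30624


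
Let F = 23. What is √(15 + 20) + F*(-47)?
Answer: -1081 + √35 ≈ -1075.1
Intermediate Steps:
√(15 + 20) + F*(-47) = √(15 + 20) + 23*(-47) = √35 - 1081 = -1081 + √35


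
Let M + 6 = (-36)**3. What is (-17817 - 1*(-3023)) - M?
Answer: 31868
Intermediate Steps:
M = -46662 (M = -6 + (-36)**3 = -6 - 46656 = -46662)
(-17817 - 1*(-3023)) - M = (-17817 - 1*(-3023)) - 1*(-46662) = (-17817 + 3023) + 46662 = -14794 + 46662 = 31868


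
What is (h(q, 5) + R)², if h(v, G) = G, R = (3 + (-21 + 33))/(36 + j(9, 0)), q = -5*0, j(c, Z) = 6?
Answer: 5625/196 ≈ 28.699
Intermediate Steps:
q = 0
R = 5/14 (R = (3 + (-21 + 33))/(36 + 6) = (3 + 12)/42 = 15*(1/42) = 5/14 ≈ 0.35714)
(h(q, 5) + R)² = (5 + 5/14)² = (75/14)² = 5625/196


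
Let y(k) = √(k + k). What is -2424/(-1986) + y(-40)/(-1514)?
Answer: 404/331 - 2*I*√5/757 ≈ 1.2205 - 0.0059077*I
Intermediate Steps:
y(k) = √2*√k (y(k) = √(2*k) = √2*√k)
-2424/(-1986) + y(-40)/(-1514) = -2424/(-1986) + (√2*√(-40))/(-1514) = -2424*(-1/1986) + (√2*(2*I*√10))*(-1/1514) = 404/331 + (4*I*√5)*(-1/1514) = 404/331 - 2*I*√5/757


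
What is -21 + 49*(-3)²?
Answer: 420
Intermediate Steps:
-21 + 49*(-3)² = -21 + 49*9 = -21 + 441 = 420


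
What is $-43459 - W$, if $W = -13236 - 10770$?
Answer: $-19453$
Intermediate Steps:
$W = -24006$
$-43459 - W = -43459 - -24006 = -43459 + 24006 = -19453$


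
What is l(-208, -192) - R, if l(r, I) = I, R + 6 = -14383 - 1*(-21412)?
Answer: -7215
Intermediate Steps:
R = 7023 (R = -6 + (-14383 - 1*(-21412)) = -6 + (-14383 + 21412) = -6 + 7029 = 7023)
l(-208, -192) - R = -192 - 1*7023 = -192 - 7023 = -7215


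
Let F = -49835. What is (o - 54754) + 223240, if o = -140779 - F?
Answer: 77542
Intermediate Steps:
o = -90944 (o = -140779 - 1*(-49835) = -140779 + 49835 = -90944)
(o - 54754) + 223240 = (-90944 - 54754) + 223240 = -145698 + 223240 = 77542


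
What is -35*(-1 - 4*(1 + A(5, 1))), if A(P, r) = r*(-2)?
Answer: -105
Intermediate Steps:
A(P, r) = -2*r
-35*(-1 - 4*(1 + A(5, 1))) = -35*(-1 - 4*(1 - 2*1)) = -35*(-1 - 4*(1 - 2)) = -35*(-1 - 4*(-1)) = -35*(-1 + 4) = -35*3 = -105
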